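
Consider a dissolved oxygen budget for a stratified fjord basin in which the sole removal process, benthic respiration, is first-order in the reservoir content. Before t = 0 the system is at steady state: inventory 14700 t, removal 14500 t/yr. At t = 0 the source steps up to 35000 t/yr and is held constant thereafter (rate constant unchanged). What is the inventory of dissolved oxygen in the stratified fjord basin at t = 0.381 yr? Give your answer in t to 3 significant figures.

21200 t

Residence time τ = M₀/F₀ = 1.014 yr. The eventual steady state is M_∞ = M₀·(F₁/F₀) = 14700 × 35000/14500 = 35483 t.
The anomaly ΔM(t) = M(t) − M_∞ decays as ΔM₀·e^(−t/τ) with ΔM₀ = 14700 − 35483 = −20780 t.
At t = 0.381 yr, e^(−t/τ) = e^(−0.3758) = 0.6867, so ΔM = −14270 t and M = 35483 − 14270 = 21211 t.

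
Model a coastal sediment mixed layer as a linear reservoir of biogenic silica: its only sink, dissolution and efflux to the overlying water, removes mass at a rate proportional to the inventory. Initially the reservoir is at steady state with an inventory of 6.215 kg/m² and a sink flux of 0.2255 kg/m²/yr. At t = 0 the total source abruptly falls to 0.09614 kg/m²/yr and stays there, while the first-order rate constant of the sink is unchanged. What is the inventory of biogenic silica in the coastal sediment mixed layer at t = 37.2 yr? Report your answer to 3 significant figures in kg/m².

3.57 kg/m²

The sink rate constant is k = F₀/M₀ = 0.2255/6.215 = 0.03628 yr⁻¹.
Solving dM/dt = F₁ − kM with M(0) = M₀ gives M(t) = F₁/k + (M₀ − F₁/k)·e^(−kt).
F₁/k = 0.09614/0.03628 = 2.6497 kg/m²; kt = 0.03628 × 37.2 = 1.350, e^(−kt) = 0.2593.
M(37.2) = 2.6497 + (6.215 − 2.6497) × 0.2593 = 2.6497 + 0.9245 = 3.5742 kg/m².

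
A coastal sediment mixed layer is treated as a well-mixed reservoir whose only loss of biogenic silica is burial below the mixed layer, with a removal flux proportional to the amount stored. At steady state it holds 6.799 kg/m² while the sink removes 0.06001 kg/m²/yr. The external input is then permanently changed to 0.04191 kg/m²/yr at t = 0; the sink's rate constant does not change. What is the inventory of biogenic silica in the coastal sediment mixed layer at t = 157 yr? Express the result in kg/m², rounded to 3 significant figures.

5.26 kg/m²

Residence time τ = M₀/F₀ = 113.3 yr. The eventual steady state is M_∞ = M₀·(F₁/F₀) = 6.799 × 0.04191/0.06001 = 4.7483 kg/m².
The anomaly ΔM(t) = M(t) − M_∞ decays as ΔM₀·e^(−t/τ) with ΔM₀ = 6.799 − 4.7483 = 2.051 kg/m².
At t = 157 yr, e^(−t/τ) = e^(−1.386) = 0.2501, so ΔM = 0.5130 kg/m² and M = 4.7483 + 0.5130 = 5.2613 kg/m².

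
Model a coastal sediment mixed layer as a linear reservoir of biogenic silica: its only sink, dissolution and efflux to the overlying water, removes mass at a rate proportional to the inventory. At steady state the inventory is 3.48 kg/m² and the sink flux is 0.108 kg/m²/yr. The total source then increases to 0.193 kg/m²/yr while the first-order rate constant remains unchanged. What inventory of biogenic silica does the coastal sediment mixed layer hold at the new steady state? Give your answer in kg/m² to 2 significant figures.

6.2 kg/m²

Rate constant k = F/M = 0.108 / 3.48 = 0.03103 yr⁻¹.
At the new steady state, source = k·M_new ⇒ M_new = 0.193 / 0.03103 = 6.219 kg/m².
(Equivalently M_new = M × F_new/F_old = 3.48 × 0.193/0.108.)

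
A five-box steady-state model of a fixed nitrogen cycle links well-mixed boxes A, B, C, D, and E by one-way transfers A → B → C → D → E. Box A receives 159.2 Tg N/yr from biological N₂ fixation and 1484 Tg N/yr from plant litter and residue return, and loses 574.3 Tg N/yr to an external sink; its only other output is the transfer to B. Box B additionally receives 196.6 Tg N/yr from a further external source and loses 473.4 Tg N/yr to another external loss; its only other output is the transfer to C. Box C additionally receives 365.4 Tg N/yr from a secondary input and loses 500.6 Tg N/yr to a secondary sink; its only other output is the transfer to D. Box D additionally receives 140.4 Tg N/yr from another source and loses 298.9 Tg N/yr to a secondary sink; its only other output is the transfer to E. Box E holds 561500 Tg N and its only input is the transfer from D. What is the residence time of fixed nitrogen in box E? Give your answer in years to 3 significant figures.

Box A: F(A→B) = (159.2 + 1484) − 574.3 = 1068.9 Tg N/yr.
Box B: F(B→C) = (1068.9 + 196.6) − 473.4 = 792.10 Tg N/yr.
Box C: F(C→D) = (792.10 + 365.4) − 500.6 = 656.90 Tg N/yr.
Box D: F(D→E) = (656.90 + 140.4) − 298.9 = 498.40 Tg N/yr.
Box E throughput = its input = 498.40 Tg N/yr; τ = 561500 / 498.40 = 1127 yr.

1130 yr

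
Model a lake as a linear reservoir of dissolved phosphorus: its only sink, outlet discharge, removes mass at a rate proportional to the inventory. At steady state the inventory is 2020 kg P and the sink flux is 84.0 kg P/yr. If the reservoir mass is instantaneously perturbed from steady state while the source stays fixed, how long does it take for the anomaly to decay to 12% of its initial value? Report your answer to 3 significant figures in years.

For a linear reservoir the anomaly decays as exp(−t/τ) with τ = M/F = 2020/84.0 = 24.05 yr.
exp(−t/τ) = 0.12 ⇒ t = −τ ln(0.12) = 24.05 × 2.120 = 50.99 yr.

51.0 yr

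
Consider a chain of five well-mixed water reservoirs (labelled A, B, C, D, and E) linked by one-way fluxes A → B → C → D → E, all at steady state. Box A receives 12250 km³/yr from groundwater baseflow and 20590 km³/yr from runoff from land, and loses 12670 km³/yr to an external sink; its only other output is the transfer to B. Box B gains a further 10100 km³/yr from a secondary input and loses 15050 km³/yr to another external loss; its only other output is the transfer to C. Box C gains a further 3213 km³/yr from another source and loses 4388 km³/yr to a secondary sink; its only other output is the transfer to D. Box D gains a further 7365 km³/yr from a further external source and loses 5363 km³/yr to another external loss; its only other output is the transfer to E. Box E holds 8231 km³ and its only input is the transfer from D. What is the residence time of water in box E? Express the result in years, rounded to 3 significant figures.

0.513 yr

Box A: F(A→B) = (12250 + 20590) − 12670 = 20170 km³/yr.
Box B: F(B→C) = (20170 + 10100) − 15050 = 15220 km³/yr.
Box C: F(C→D) = (15220 + 3213) − 4388 = 14045 km³/yr.
Box D: F(D→E) = (14045 + 7365) − 5363 = 16047 km³/yr.
Box E throughput = its input = 16047 km³/yr; τ = 8231 / 16047 = 0.5129 yr.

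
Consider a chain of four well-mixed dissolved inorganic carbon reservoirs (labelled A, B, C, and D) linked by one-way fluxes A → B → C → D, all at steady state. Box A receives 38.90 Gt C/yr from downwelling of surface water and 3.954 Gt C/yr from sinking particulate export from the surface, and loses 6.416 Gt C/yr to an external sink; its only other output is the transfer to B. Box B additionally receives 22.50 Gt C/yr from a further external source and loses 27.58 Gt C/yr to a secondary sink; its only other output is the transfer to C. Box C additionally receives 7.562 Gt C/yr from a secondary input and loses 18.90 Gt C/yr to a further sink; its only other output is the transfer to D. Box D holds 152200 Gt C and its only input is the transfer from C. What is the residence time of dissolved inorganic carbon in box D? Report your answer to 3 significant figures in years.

7600 yr

Box A: F(A→B) = (38.90 + 3.954) − 6.416 = 36.438 Gt C/yr.
Box B: F(B→C) = (36.438 + 22.50) − 27.58 = 31.358 Gt C/yr.
Box C: F(C→D) = (31.358 + 7.562) − 18.90 = 20.020 Gt C/yr.
Box D throughput = its input = 20.020 Gt C/yr; τ = 152200 / 20.020 = 7602 yr.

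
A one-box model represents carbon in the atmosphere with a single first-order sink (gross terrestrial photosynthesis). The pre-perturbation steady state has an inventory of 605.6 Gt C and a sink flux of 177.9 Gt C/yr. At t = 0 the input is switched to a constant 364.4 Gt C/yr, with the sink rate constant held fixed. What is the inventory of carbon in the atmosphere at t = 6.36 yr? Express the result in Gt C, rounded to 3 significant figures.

The sink rate constant is k = F₀/M₀ = 177.9/605.6 = 0.2938 yr⁻¹.
Solving dM/dt = F₁ − kM with M(0) = M₀ gives M(t) = F₁/k + (M₀ − F₁/k)·e^(−kt).
F₁/k = 364.4/0.2938 = 1240.5 Gt C; kt = 0.2938 × 6.36 = 1.868, e^(−kt) = 0.1544.
M(6.36) = 1240.5 + (605.6 − 1240.5) × 0.1544 = 1240.5 − 98.02 = 1142.5 Gt C.

1140 Gt C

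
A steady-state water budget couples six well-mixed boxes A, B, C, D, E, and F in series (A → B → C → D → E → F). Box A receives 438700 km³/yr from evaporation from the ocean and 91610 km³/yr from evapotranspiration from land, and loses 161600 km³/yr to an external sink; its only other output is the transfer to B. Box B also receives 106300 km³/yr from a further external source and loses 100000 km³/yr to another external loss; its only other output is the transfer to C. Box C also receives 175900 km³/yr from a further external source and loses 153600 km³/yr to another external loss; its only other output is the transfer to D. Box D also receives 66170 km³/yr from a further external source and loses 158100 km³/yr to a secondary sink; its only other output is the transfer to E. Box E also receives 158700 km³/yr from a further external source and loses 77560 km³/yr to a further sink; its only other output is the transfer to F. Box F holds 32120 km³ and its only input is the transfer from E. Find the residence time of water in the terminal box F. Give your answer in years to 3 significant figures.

Box A: F(A→B) = (438700 + 91610) − 161600 = 368710 km³/yr.
Box B: F(B→C) = (368710 + 106300) − 100000 = 375010 km³/yr.
Box C: F(C→D) = (375010 + 175900) − 153600 = 397310 km³/yr.
Box D: F(D→E) = (397310 + 66170) − 158100 = 305380 km³/yr.
Box E: F(E→F) = (305380 + 158700) − 77560 = 386520 km³/yr.
Box F throughput = its input = 386520 km³/yr; τ = 32120 / 386520 = 0.08310 yr.

0.0831 yr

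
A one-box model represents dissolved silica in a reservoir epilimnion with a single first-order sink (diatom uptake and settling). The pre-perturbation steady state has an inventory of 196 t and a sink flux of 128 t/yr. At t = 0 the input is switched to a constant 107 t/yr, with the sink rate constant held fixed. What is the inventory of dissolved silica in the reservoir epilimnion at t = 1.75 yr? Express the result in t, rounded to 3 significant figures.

174 t

τ = M₀/F₀ = 196/128 = 1.531 yr; rate constant k = 1/τ.
New steady state M_∞ = F₁/k = F₁·τ = 107 × 1.531 = 163.84 t.
M(t) = M_∞ + (M₀ − M_∞)·e^(−t/τ); t/τ = 1.75/1.531 = 1.143, so e^(−t/τ) = 0.3189.
M(t) = 163.84 + 32.16 × 0.3189 = 174.10 t.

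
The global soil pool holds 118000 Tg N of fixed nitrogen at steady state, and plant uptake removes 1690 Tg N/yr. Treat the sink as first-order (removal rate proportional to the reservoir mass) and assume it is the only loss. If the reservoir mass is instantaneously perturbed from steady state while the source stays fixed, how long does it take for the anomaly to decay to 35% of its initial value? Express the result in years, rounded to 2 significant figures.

73 yr

For a linear reservoir the anomaly decays as exp(−t/τ) with τ = M/F = 118000/1690 = 69.82 yr.
exp(−t/τ) = 0.35 ⇒ t = −τ ln(0.35) = 69.82 × 1.050 = 73.30 yr.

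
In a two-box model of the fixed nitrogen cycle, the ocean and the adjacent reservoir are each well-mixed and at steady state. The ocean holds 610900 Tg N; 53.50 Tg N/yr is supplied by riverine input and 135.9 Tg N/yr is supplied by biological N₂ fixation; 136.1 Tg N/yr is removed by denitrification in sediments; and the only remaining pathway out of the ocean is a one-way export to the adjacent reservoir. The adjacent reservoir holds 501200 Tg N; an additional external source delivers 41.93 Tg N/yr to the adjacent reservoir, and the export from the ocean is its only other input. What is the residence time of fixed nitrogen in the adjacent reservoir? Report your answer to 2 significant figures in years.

Balance the ocean: ΣF_in = 53.50 + 135.9 = 189.40 Tg N/yr.
Export to the adjacent reservoir = ΣF_in − (136.1) = 53.300 Tg N/yr.
Total input to the adjacent reservoir = 53.300 + 41.93 = 95.230 Tg N/yr; at steady state this equals its total output.
τ = M / F = 501200 / 95.230 = 5263 yr.

5300 yr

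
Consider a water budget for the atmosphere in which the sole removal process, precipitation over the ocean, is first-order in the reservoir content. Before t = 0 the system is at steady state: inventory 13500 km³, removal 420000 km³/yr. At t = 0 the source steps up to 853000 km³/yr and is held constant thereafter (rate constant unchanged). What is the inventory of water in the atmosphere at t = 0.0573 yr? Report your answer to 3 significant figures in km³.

25100 km³

τ = M₀/F₀ = 13500/420000 = 0.03214 yr; rate constant k = 1/τ.
New steady state M_∞ = F₁/k = F₁·τ = 853000 × 0.03214 = 27418 km³.
M(t) = M_∞ + (M₀ − M_∞)·e^(−t/τ); t/τ = 0.0573/0.03214 = 1.783, so e^(−t/τ) = 0.1682.
M(t) = 27418 − 13920 × 0.1682 = 25077 km³.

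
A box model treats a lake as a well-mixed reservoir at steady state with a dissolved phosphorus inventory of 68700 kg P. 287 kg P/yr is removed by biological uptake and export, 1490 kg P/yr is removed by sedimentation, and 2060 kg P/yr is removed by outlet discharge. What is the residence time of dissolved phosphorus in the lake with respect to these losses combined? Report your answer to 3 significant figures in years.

Total removal = 287.0 + 1490 + 2060 = 3837.0 kg P/yr.
τ = M / ΣF_out = 68700 / 3837.0 = 17.90 yr.

17.9 yr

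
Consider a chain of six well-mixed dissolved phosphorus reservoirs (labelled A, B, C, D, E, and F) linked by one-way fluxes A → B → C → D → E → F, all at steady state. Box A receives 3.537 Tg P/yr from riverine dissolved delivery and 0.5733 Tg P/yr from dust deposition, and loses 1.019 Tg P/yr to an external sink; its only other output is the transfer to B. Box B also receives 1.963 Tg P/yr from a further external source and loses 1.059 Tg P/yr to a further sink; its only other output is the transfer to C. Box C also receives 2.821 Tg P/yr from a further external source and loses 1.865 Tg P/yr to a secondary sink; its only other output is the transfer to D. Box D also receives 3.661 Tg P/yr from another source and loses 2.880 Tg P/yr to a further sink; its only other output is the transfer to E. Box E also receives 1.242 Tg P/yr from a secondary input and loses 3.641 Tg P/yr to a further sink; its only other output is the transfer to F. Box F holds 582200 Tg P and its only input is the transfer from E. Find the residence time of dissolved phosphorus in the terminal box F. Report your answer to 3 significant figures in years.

175000 yr

Box A: F(A→B) = (3.537 + 0.5733) − 1.019 = 3.0913 Tg P/yr.
Box B: F(B→C) = (3.0913 + 1.963) − 1.059 = 3.9953 Tg P/yr.
Box C: F(C→D) = (3.9953 + 2.821) − 1.865 = 4.9513 Tg P/yr.
Box D: F(D→E) = (4.9513 + 3.661) − 2.880 = 5.7323 Tg P/yr.
Box E: F(E→F) = (5.7323 + 1.242) − 3.641 = 3.3333 Tg P/yr.
Box F throughput = its input = 3.3333 Tg P/yr; τ = 582200 / 3.3333 = 174700 yr.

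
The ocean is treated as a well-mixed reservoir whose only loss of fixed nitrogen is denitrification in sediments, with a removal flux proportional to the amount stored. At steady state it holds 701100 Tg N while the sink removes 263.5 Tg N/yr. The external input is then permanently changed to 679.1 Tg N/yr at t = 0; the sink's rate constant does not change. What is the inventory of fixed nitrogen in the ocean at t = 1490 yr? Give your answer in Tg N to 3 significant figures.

τ = M₀/F₀ = 701100/263.5 = 2661 yr; rate constant k = 1/τ.
New steady state M_∞ = F₁/k = F₁·τ = 679.1 × 2661 = 1.8069×10^6 Tg N.
M(t) = M_∞ + (M₀ − M_∞)·e^(−t/τ); t/τ = 1490/2661 = 0.5600, so e^(−t/τ) = 0.5712.
M(t) = 1.8069×10^6 − 1.106×10^6 × 0.5712 = 1.1753×10^6 Tg N.

1.18×10^6 Tg N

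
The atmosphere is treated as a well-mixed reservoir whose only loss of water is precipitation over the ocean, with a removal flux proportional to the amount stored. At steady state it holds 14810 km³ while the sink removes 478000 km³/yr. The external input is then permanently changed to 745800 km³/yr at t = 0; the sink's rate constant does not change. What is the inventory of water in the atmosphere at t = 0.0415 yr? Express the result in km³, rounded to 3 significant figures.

The sink rate constant is k = F₀/M₀ = 478000/14810 = 32.28 yr⁻¹.
Solving dM/dt = F₁ − kM with M(0) = M₀ gives M(t) = F₁/k + (M₀ − F₁/k)·e^(−kt).
F₁/k = 745800/32.28 = 23107 km³; kt = 32.28 × 0.0415 = 1.339, e^(−kt) = 0.2620.
M(0.0415) = 23107 + (14810 − 23107) × 0.2620 = 23107 − 2174 = 20933 km³.

20900 km³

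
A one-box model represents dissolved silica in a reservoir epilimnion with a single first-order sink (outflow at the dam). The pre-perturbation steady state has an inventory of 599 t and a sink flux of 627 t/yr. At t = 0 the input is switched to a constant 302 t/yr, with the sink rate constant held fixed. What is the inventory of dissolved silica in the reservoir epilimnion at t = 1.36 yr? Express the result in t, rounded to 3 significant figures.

363 t

τ = M₀/F₀ = 599/627 = 0.9553 yr; rate constant k = 1/τ.
New steady state M_∞ = F₁/k = F₁·τ = 302 × 0.9553 = 288.51 t.
M(t) = M_∞ + (M₀ − M_∞)·e^(−t/τ); t/τ = 1.36/0.9553 = 1.424, so e^(−t/τ) = 0.2409.
M(t) = 288.51 + 310.5 × 0.2409 = 363.29 t.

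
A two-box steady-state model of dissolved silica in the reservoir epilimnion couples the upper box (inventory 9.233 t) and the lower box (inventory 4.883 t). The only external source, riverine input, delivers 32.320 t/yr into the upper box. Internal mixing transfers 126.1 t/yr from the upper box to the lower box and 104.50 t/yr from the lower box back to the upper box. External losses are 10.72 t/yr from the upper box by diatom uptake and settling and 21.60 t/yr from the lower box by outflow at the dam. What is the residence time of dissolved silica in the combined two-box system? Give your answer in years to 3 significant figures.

0.437 yr

Residence time in the combined system uses the total inventory and the total *external* removal — internal exchanges between the two boxes cancel.
M_total = 9.233 + 4.883 = 14.116 t.
ΣF_external_out = 10.72 + 21.60 = 32.320 t/yr.
τ = M_total / ΣF_ext = 14.116 / 32.320 = 0.4368 yr.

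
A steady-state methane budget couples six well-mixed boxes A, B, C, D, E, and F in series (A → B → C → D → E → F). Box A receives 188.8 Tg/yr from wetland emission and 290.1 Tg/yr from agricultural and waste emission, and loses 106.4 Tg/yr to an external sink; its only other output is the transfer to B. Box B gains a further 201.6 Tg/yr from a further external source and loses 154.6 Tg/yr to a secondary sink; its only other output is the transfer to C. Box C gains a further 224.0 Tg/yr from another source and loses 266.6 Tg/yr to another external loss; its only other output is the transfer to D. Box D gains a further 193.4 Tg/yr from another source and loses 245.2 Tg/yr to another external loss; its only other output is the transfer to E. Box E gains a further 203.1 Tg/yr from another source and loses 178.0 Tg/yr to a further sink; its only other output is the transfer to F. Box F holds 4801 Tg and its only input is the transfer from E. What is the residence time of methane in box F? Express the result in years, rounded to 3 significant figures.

Box A: F(A→B) = (188.8 + 290.1) − 106.4 = 372.50 Tg/yr.
Box B: F(B→C) = (372.50 + 201.6) − 154.6 = 419.50 Tg/yr.
Box C: F(C→D) = (419.50 + 224.0) − 266.6 = 376.90 Tg/yr.
Box D: F(D→E) = (376.90 + 193.4) − 245.2 = 325.10 Tg/yr.
Box E: F(E→F) = (325.10 + 203.1) − 178.0 = 350.20 Tg/yr.
Box F throughput = its input = 350.20 Tg/yr; τ = 4801 / 350.20 = 13.71 yr.

13.7 yr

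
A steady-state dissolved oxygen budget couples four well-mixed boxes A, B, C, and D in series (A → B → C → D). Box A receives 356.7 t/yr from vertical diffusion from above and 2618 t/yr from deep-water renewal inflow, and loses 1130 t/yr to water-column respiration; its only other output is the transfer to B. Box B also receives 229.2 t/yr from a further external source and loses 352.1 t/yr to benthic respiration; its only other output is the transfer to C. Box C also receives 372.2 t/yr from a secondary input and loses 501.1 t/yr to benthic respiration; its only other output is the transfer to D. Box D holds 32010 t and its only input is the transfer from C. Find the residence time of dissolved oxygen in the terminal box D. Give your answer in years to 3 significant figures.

20.1 yr

Box A: F(A→B) = (356.7 + 2618) − 1130 = 1844.7 t/yr.
Box B: F(B→C) = (1844.7 + 229.2) − 352.1 = 1721.8 t/yr.
Box C: F(C→D) = (1721.8 + 372.2) − 501.1 = 1592.9 t/yr.
Box D throughput = its input = 1592.9 t/yr; τ = 32010 / 1592.9 = 20.10 yr.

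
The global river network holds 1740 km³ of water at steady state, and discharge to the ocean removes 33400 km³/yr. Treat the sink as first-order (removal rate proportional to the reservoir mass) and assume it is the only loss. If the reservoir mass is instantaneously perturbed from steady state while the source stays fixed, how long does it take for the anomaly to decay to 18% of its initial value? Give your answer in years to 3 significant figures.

0.0893 yr

For a linear reservoir the anomaly decays as exp(−t/τ) with τ = M/F = 1740/33400 = 0.05210 yr.
exp(−t/τ) = 0.18 ⇒ t = −τ ln(0.18) = 0.05210 × 1.715 = 0.08933 yr.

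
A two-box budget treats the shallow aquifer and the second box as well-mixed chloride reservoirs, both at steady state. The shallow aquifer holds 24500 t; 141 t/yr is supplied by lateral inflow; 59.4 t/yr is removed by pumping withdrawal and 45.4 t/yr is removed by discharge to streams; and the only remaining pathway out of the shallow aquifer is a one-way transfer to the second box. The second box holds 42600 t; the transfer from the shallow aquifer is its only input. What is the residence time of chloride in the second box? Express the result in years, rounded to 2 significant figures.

Balance the shallow aquifer: ΣF_in = 141.00 t/yr.
Transfer to the second box = ΣF_in − (59.4 + 45.4) = 36.200 t/yr.
At steady state the output of the second box equals its input, 36.200 t/yr.
τ = M / F = 42600 / 36.200 = 1177 yr.

1200 yr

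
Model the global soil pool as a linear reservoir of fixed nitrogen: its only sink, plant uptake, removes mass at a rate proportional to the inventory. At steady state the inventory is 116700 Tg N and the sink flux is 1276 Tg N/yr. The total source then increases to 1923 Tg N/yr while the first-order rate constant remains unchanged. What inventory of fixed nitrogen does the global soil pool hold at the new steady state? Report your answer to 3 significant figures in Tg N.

176000 Tg N

Rate constant k = F/M = 1276 / 116700 = 0.01093 yr⁻¹.
At the new steady state, source = k·M_new ⇒ M_new = 1923 / 0.01093 = 175900 Tg N.
(Equivalently M_new = M × F_new/F_old = 116700 × 1923/1276.)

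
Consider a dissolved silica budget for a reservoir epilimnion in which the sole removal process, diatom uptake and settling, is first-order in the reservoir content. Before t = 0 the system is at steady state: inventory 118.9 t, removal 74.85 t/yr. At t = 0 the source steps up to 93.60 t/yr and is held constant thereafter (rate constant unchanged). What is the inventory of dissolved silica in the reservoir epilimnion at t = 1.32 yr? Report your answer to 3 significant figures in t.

136 t

τ = M₀/F₀ = 118.9/74.85 = 1.589 yr; rate constant k = 1/τ.
New steady state M_∞ = F₁/k = F₁·τ = 93.60 × 1.589 = 148.68 t.
M(t) = M_∞ + (M₀ − M_∞)·e^(−t/τ); t/τ = 1.32/1.589 = 0.8310, so e^(−t/τ) = 0.4356.
M(t) = 148.68 − 29.78 × 0.4356 = 135.71 t.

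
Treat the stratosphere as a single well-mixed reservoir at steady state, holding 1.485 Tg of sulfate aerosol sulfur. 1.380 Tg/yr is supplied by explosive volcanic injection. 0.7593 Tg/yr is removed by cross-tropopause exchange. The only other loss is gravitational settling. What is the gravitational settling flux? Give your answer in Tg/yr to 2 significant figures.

At steady state ΣF_in = ΣF_out.
ΣF_in = 1.3800 Tg/yr.
Gravitational settling flux = ΣF_in − (0.7593) = 1.3800 − 0.7593 = 0.6207 Tg/yr.

0.62 Tg/yr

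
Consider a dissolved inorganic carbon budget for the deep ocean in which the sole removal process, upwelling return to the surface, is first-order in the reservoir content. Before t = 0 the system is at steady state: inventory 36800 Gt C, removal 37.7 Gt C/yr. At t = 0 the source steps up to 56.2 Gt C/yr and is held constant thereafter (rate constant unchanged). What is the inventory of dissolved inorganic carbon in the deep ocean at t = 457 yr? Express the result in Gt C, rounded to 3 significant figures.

τ = M₀/F₀ = 36800/37.7 = 976.1 yr; rate constant k = 1/τ.
New steady state M_∞ = F₁/k = F₁·τ = 56.2 × 976.1 = 54858 Gt C.
M(t) = M_∞ + (M₀ − M_∞)·e^(−t/τ); t/τ = 457/976.1 = 0.4682, so e^(−t/τ) = 0.6261.
M(t) = 54858 − 18060 × 0.6261 = 43551 Gt C.

43600 Gt C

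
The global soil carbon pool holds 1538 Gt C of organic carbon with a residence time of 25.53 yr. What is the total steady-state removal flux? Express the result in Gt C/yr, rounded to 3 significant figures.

60.2 Gt C/yr

F = M / τ = 1538 / 25.53 = 60.24 Gt C/yr.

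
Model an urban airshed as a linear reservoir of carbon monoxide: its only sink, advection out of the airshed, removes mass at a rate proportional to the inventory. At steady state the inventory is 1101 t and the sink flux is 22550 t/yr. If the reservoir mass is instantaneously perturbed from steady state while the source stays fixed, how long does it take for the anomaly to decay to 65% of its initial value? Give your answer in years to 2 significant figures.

0.021 yr

For a linear reservoir the anomaly decays as exp(−t/τ) with τ = M/F = 1101/22550 = 0.04882 yr.
exp(−t/τ) = 0.65 ⇒ t = −τ ln(0.65) = 0.04882 × 0.4308 = 0.02103 yr.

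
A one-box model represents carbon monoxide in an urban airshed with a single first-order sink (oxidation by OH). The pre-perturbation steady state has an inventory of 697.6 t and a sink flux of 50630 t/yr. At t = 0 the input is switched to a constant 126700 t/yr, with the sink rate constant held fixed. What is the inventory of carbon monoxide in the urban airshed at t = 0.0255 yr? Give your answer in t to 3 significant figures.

τ = M₀/F₀ = 697.6/50630 = 0.01378 yr; rate constant k = 1/τ.
New steady state M_∞ = F₁/k = F₁·τ = 126700 × 0.01378 = 1745.7 t.
M(t) = M_∞ + (M₀ − M_∞)·e^(−t/τ); t/τ = 0.0255/0.01378 = 1.851, so e^(−t/τ) = 0.1571.
M(t) = 1745.7 − 1048 × 0.1571 = 1581.0 t.

1580 t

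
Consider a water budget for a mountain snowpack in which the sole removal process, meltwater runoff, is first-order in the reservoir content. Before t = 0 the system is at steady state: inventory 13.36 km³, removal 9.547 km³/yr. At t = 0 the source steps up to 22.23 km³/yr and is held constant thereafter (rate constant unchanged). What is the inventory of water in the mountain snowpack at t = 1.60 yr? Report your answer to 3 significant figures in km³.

τ = M₀/F₀ = 13.36/9.547 = 1.399 yr; rate constant k = 1/τ.
New steady state M_∞ = F₁/k = F₁·τ = 22.23 × 1.399 = 31.108 km³.
M(t) = M_∞ + (M₀ − M_∞)·e^(−t/τ); t/τ = 1.60/1.399 = 1.143, so e^(−t/τ) = 0.3187.
M(t) = 31.108 − 17.75 × 0.3187 = 25.451 km³.

25.5 km³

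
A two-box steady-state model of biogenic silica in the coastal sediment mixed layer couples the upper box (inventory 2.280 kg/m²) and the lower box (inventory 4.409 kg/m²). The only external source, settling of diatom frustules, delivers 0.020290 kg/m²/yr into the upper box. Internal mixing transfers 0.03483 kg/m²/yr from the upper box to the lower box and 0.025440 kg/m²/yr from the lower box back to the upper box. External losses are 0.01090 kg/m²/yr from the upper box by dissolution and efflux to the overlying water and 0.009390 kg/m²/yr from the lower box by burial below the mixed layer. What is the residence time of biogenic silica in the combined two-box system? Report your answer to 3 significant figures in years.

330 yr

For the system as a whole, the A↔B exchange is internal and contributes nothing to the throughput; only the external sinks remove mass.
M_total = 2.280 + 4.409 = 6.6890 kg/m².
ΣF_external_out = 0.01090 + 0.009390 = 0.020290 kg/m²/yr.
τ = M_total / ΣF_ext = 6.6890 / 0.020290 = 329.7 yr.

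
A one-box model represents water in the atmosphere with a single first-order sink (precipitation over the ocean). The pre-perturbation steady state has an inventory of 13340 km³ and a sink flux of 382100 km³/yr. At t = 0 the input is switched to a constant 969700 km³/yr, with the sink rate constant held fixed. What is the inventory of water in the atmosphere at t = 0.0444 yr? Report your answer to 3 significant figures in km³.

τ = M₀/F₀ = 13340/382100 = 0.03491 yr; rate constant k = 1/τ.
New steady state M_∞ = F₁/k = F₁·τ = 969700 × 0.03491 = 33854 km³.
M(t) = M_∞ + (M₀ − M_∞)·e^(−t/τ); t/τ = 0.0444/0.03491 = 1.272, so e^(−t/τ) = 0.2803.
M(t) = 33854 − 20510 × 0.2803 = 28103 km³.

28100 km³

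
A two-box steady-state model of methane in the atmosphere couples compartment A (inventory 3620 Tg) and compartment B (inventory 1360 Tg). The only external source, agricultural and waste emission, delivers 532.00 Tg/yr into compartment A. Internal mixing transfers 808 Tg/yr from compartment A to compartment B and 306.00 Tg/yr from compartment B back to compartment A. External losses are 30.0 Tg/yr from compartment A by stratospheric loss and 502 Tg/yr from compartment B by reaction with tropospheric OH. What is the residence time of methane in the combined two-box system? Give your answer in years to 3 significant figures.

Residence time in the combined system uses the total inventory and the total *external* removal — internal exchanges between the two boxes cancel.
M_total = 3620 + 1360 = 4980.0 Tg.
ΣF_external_out = 30.0 + 502 = 532.00 Tg/yr.
τ = M_total / ΣF_ext = 4980.0 / 532.00 = 9.361 yr.

9.36 yr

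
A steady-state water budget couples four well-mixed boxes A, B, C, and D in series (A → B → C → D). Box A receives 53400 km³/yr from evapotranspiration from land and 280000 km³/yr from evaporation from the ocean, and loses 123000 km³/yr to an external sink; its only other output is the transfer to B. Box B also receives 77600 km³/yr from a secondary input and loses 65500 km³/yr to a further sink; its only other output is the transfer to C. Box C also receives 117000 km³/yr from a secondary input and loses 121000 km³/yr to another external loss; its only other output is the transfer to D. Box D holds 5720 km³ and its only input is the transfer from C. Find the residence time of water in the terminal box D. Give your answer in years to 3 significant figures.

Box A: F(A→B) = (53400 + 280000) − 123000 = 210400 km³/yr.
Box B: F(B→C) = (210400 + 77600) − 65500 = 222500 km³/yr.
Box C: F(C→D) = (222500 + 117000) − 121000 = 218500 km³/yr.
Box D throughput = its input = 218500 km³/yr; τ = 5720 / 218500 = 0.02618 yr.

0.0262 yr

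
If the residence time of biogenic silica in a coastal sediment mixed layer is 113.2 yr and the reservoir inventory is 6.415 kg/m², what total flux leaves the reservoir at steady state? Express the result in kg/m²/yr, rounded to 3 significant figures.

0.0567 kg/m²/yr

F = M / τ = 6.415 / 113.2 = 0.05667 kg/m²/yr.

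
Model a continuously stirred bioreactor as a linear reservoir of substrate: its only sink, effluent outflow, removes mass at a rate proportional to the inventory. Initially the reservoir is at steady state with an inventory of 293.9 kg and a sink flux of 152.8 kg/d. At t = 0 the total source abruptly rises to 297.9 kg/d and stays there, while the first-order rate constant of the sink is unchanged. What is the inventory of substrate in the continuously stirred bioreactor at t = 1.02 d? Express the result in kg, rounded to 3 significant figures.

The sink rate constant is k = F₀/M₀ = 152.8/293.9 = 0.5199 d⁻¹.
Solving dM/dt = F₁ − kM with M(0) = M₀ gives M(t) = F₁/k + (M₀ − F₁/k)·e^(−kt).
F₁/k = 297.9/0.5199 = 572.99 kg; kt = 0.5199 × 1.02 = 0.5303, e^(−kt) = 0.5884.
M(1.02) = 572.99 + (293.9 − 572.99) × 0.5884 = 572.99 − 164.2 = 408.77 kg.

409 kg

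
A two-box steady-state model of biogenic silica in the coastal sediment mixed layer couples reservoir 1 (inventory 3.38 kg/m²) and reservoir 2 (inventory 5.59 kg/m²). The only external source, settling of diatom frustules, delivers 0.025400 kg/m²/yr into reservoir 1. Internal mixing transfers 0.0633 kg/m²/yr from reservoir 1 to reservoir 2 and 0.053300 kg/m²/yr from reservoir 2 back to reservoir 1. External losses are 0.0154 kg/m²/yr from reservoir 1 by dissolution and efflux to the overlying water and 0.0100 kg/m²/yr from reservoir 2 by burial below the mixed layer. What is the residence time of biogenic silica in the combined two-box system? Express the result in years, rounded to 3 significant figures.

353 yr

For the system as a whole, the A↔B exchange is internal and contributes nothing to the throughput; only the external sinks remove mass.
M_total = 3.38 + 5.59 = 8.9700 kg/m².
ΣF_external_out = 0.0154 + 0.0100 = 0.025400 kg/m²/yr.
τ = M_total / ΣF_ext = 8.9700 / 0.025400 = 353.1 yr.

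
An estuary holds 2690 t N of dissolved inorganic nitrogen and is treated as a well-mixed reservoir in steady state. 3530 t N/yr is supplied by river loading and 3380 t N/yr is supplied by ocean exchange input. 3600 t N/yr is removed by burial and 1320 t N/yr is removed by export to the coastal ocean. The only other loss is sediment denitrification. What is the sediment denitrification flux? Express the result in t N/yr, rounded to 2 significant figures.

2000 t N/yr

At steady state ΣF_in = ΣF_out.
ΣF_in = 3530 + 3380 = 6910.0 t N/yr.
Sediment denitrification flux = ΣF_in − (3600 + 1320) = 6910.0 − 4920 = 1990 t N/yr.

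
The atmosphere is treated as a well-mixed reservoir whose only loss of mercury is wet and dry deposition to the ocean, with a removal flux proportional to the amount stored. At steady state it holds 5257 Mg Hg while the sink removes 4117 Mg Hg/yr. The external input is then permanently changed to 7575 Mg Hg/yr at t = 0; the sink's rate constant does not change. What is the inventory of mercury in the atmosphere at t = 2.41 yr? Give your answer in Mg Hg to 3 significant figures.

9000 Mg Hg

τ = M₀/F₀ = 5257/4117 = 1.277 yr; rate constant k = 1/τ.
New steady state M_∞ = F₁/k = F₁·τ = 7575 × 1.277 = 9672.5 Mg Hg.
M(t) = M_∞ + (M₀ − M_∞)·e^(−t/τ); t/τ = 2.41/1.277 = 1.887, so e^(−t/τ) = 0.1515.
M(t) = 9672.5 − 4416 × 0.1515 = 9003.7 Mg Hg.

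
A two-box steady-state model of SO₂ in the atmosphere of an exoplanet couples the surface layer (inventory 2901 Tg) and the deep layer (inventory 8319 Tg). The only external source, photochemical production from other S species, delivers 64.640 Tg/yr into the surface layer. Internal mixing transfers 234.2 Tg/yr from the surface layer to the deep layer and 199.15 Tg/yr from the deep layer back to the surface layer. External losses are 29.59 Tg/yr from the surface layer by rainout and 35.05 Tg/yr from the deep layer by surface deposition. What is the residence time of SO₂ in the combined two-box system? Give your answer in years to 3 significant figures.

Treat the two boxes together as one reservoir: the mixing fluxes between them are internal recycling, so τ = ΣM / Σ(external losses).
M_total = 2901 + 8319 = 11220 Tg.
ΣF_external_out = 29.59 + 35.05 = 64.640 Tg/yr.
τ = M_total / ΣF_ext = 11220 / 64.640 = 173.6 yr.

174 yr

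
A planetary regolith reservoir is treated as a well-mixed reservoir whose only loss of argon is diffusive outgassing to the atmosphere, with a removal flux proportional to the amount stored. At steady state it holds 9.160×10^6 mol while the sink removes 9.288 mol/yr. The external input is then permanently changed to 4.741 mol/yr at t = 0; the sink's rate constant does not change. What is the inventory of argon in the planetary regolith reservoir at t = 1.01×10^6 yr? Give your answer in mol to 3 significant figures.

6.29×10^6 mol

The sink rate constant is k = F₀/M₀ = 9.288/9.160×10^6 = 1.014×10^-6 yr⁻¹.
Solving dM/dt = F₁ − kM with M(0) = M₀ gives M(t) = F₁/k + (M₀ − F₁/k)·e^(−kt).
F₁/k = 4.741/1.014×10^-6 = 4.6757×10^6 mol; kt = 1.014×10^-6 × 1.01×10^6 = 1.024, e^(−kt) = 0.3591.
M(1.01×10^6) = 4.6757×10^6 + (9.160×10^6 − 4.6757×10^6) × 0.3591 = 4.6757×10^6 + 1.610×10^6 = 6.2861×10^6 mol.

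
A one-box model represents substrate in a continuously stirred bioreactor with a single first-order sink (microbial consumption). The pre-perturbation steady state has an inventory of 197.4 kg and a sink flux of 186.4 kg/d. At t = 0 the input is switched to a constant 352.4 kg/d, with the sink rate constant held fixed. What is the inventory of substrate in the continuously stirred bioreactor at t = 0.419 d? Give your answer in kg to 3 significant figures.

255 kg

Residence time τ = M₀/F₀ = 1.059 d. The eventual steady state is M_∞ = M₀·(F₁/F₀) = 197.4 × 352.4/186.4 = 373.20 kg.
The anomaly ΔM(t) = M(t) − M_∞ decays as ΔM₀·e^(−t/τ) with ΔM₀ = 197.4 − 373.20 = −175.8 kg.
At t = 0.419 d, e^(−t/τ) = e^(−0.3957) = 0.6732, so ΔM = −118.4 kg and M = 373.20 − 118.4 = 254.84 kg.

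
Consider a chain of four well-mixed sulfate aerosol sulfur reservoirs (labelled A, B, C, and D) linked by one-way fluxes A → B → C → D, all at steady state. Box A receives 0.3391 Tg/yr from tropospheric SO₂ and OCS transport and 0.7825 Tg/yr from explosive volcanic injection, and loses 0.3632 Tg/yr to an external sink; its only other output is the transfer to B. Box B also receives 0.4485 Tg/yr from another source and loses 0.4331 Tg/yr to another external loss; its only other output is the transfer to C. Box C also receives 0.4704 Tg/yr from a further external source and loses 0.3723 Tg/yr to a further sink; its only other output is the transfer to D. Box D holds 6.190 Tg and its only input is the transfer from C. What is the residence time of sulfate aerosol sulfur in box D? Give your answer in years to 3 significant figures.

7.10 yr

Box A: F(A→B) = (0.3391 + 0.7825) − 0.3632 = 0.75840 Tg/yr.
Box B: F(B→C) = (0.75840 + 0.4485) − 0.4331 = 0.77380 Tg/yr.
Box C: F(C→D) = (0.77380 + 0.4704) − 0.3723 = 0.87190 Tg/yr.
Box D throughput = its input = 0.87190 Tg/yr; τ = 6.190 / 0.87190 = 7.099 yr.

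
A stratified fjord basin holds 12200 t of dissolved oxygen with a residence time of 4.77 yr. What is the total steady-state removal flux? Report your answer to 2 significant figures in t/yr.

2600 t/yr

F = M / τ = 12200 / 4.77 = 2558 t/yr.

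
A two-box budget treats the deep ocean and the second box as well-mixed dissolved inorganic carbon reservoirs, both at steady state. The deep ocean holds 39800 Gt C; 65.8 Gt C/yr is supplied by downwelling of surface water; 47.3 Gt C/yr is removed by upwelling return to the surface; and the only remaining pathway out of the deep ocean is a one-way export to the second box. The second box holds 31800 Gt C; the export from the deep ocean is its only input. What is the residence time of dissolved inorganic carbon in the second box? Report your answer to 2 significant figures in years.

1700 yr

Balance the deep ocean: ΣF_in = 65.800 Gt C/yr.
Export to the second box = ΣF_in − (47.3) = 18.500 Gt C/yr.
At steady state the output of the second box equals its input, 18.500 Gt C/yr.
τ = M / F = 31800 / 18.500 = 1719 yr.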